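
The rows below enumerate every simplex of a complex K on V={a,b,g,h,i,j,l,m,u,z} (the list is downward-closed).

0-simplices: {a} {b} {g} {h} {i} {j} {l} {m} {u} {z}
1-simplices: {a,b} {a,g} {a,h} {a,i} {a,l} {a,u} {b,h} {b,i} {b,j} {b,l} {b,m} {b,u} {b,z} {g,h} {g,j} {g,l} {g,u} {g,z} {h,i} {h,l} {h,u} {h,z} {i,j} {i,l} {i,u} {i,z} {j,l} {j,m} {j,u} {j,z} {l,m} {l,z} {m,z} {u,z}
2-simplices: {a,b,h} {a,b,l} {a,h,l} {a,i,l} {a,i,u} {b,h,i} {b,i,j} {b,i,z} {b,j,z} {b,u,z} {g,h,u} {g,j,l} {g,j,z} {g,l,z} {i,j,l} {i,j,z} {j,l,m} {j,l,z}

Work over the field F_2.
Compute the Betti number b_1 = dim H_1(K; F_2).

n_0=10 n_1=34 n_2=18  [Z2]
∂1: piv[ab,ag,ah,ai,al,au,bj,bm,bz] rk=9  ker:bh,bi,bl,bu,gh,gj,gl,gu,gz,hi,hl,hu,hz,ij,il,iu,iz,jl,jm,ju,jz,lm,lz,mz,uz
∂2: piv[abh,abl,ahl,ail,aiu,bhi,bij,biz,bjz,buz,ghu,gjl,gjz,glz,ijl,jlm] rk=16  ker:ijz,jlz
b_1=(34−9)−16=9

b_1=9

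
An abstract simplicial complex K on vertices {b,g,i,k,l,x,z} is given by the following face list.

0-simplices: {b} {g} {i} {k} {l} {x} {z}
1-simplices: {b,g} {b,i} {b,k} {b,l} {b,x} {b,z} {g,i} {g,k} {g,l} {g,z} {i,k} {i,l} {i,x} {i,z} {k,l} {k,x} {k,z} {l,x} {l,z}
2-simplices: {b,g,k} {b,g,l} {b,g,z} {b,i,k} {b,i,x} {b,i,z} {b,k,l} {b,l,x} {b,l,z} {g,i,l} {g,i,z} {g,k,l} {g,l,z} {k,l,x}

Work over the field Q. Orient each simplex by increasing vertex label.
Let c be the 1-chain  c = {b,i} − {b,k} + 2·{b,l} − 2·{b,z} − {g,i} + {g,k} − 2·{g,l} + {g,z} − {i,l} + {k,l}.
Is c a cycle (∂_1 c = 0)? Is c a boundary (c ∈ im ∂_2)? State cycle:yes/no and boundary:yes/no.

n_0=7 n_1=19 n_2=14  [Q]
∂1: piv[bg,bi,bk,bl,bx,bz] rk=6  ker:gi,gk,gl,gz,ik,il,ix,iz,kl,kx,kz,lx,lz
∂2: piv[bgk,bgl,bgz,bik,bix,biz,bkl,blx,blz,gil,giz,klx] rk=12  ker:gkl,glz
∂1c = {g} + {i} − {k} − {z}

cycle:no boundary:no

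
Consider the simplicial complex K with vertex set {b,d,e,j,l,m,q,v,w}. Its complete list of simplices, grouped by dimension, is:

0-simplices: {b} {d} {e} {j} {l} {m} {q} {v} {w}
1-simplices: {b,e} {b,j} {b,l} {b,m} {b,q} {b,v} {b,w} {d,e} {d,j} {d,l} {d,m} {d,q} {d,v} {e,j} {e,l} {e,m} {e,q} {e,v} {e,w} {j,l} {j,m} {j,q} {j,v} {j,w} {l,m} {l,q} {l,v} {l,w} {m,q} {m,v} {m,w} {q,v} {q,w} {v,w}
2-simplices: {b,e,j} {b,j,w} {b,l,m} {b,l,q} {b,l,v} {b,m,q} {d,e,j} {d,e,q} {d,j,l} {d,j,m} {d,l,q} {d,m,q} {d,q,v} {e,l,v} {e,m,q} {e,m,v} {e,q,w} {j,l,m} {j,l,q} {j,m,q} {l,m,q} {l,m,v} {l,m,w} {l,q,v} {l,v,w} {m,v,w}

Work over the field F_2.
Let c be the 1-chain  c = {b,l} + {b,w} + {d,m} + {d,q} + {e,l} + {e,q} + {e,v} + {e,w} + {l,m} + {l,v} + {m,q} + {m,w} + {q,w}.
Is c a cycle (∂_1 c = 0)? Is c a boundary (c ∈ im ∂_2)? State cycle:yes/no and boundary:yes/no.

n_0=9 n_1=34 n_2=26  [Z2]
∂1: piv[be,bj,bl,bm,bq,bv,bw,de] rk=8  ker:dj,dl,dm,dq,dv,ej,el,em,eq,ev,ew,jl,jm,jq,jv,jw,lm,lq,lv,lw,mq,mv,mw,qv,qw,vw
∂2: piv[bej,bjw,blm,blq,blv,bmq,dej,deq,djl,djm,dlq,dmq,dqv,elv,emq,emv,eqw,jlq,lmv,lmw,lqv,lvw] rk=22  ker:jlm,jmq,lmq,mvw
∂1c = 0
c vs im∂2: residual ≠ 0 ⇒ not boundary

cycle:yes boundary:no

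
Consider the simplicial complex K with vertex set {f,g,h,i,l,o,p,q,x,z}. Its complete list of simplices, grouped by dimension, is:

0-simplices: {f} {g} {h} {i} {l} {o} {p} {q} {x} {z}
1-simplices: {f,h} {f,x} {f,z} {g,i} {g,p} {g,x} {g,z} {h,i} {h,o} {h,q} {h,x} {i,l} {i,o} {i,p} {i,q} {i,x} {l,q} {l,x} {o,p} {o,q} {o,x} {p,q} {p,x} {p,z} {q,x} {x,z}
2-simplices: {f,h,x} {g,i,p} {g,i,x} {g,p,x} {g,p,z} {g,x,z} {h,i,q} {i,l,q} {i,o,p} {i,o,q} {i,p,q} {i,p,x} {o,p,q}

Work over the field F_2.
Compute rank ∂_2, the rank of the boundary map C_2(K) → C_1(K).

n_0=10 n_1=26 n_2=13  [Z2]
∂1: piv[fh,fx,fz,gi,gp,gx,ho,hq,il] rk=9  ker:gz,hi,hx,io,ip,iq,ix,lq,lx,op,oq,ox,pq,px,pz,qx,xz
∂2: piv[fhx,gip,gix,gpx,gpz,gxz,hiq,ilq,iop,ioq,ipq] rk=11  ker:ipx,opq
rk∂_2=11

rank∂_2=11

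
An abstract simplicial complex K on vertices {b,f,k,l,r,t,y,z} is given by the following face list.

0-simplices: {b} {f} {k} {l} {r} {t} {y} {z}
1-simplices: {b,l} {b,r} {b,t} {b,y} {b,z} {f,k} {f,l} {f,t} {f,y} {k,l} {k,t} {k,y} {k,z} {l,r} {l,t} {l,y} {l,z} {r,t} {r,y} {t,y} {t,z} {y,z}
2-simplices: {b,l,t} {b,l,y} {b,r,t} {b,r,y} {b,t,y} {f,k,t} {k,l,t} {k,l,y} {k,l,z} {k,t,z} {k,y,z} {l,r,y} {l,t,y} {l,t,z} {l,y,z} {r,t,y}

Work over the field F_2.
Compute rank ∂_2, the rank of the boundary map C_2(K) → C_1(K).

n_0=8 n_1=22 n_2=16  [Z2]
∂1: piv[bl,br,bt,by,bz,fk,fl] rk=7  ker:ft,fy,kl,kt,ky,kz,lr,lt,ly,lz,rt,ry,ty,tz,yz
∂2: piv[blt,bly,brt,bry,bty,fkt,klt,kly,klz,ktz,kyz,lry] rk=12  ker:lty,ltz,lyz,rty
rk∂_2=12

rank∂_2=12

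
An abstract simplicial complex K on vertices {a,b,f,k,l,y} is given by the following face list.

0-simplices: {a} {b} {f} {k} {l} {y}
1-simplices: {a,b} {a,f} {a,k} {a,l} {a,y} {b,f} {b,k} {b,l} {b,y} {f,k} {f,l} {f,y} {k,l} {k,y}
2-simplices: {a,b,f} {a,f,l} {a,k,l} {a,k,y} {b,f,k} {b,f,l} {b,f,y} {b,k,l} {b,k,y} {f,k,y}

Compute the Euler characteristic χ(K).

χ(K)=2

n_0=6 n_1=14 n_2=10
χ=+6−14+10=2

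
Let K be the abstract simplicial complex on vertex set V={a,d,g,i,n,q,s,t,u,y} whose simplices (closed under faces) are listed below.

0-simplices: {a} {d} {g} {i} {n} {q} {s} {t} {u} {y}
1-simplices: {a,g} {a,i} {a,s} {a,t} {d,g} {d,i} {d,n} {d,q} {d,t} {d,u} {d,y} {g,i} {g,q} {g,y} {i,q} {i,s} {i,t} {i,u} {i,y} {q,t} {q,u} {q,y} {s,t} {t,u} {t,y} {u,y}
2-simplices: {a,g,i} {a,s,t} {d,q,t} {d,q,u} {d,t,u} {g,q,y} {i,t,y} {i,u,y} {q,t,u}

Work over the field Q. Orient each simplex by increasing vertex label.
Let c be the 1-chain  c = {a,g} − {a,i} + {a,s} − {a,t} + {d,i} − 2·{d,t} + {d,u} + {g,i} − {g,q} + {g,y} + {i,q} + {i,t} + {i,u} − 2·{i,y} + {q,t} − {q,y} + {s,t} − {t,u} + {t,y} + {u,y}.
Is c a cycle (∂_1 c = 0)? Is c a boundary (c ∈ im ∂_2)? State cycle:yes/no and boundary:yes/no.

n_0=10 n_1=26 n_2=9  [Q]
∂1: piv[ag,ai,as,at,dg,dn,dq,du,dy] rk=9  ker:di,dt,gi,gq,gy,iq,is,it,iu,iy,qt,qu,qy,st,tu,ty,uy
∂2: piv[agi,ast,dqt,dqu,dtu,gqy,ity,iuy] rk=8  ker:qtu
∂1c = 0
c vs im∂2: residual ≠ 0 ⇒ not boundary

cycle:yes boundary:no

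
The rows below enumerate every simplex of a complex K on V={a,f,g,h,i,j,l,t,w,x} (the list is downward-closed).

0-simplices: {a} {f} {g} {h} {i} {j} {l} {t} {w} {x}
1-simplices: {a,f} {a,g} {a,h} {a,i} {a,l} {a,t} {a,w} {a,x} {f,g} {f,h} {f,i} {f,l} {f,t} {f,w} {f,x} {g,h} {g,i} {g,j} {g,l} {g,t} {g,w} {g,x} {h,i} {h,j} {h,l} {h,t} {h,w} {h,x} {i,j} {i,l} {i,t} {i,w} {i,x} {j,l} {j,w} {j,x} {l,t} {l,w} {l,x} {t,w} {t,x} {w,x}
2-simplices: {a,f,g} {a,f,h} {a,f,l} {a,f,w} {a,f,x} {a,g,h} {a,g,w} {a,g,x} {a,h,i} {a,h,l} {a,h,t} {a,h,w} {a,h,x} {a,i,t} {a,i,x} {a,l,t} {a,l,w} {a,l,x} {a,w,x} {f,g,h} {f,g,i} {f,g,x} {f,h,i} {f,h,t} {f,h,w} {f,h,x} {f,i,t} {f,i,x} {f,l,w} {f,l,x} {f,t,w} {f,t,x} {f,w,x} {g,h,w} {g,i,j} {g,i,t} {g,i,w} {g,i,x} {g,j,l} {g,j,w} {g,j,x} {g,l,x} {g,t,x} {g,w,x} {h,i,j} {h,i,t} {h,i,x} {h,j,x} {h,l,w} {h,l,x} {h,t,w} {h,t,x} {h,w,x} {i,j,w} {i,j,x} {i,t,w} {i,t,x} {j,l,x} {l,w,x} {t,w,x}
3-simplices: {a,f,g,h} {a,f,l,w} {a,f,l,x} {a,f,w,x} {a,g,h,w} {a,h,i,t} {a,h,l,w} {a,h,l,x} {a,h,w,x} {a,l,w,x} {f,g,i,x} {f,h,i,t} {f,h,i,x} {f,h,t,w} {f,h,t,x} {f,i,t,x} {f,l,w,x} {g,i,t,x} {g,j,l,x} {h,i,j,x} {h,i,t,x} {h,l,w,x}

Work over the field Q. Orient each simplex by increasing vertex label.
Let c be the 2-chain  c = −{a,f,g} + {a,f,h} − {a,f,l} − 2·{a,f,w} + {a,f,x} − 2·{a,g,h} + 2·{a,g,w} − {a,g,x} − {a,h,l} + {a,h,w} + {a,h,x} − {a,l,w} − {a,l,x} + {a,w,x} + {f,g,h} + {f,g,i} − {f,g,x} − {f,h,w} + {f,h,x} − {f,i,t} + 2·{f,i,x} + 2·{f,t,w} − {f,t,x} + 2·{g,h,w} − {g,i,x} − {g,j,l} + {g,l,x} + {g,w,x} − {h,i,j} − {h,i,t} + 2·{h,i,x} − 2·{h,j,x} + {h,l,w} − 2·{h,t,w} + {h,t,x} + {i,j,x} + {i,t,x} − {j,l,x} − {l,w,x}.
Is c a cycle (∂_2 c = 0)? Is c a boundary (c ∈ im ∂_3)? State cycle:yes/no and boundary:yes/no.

n_0=10 n_1=42 n_2=60 n_3=22  [Q]
∂1: piv[af,ag,ah,ai,al,at,aw,ax,gj] rk=9  ker:fg,fh,fi,fl,ft,fw,fx,gh,gi,gl,gt,gw,gx,hi,hj,hl,ht,hw,hx,ij,il,it,iw,ix,jl,jw,jx,lt,lw,lx,tw,tx,wx
∂2: piv[afg,afh,afl,afw,afx,agh,agw,agx,ahi,ahl,aht,ahw,ahx,ait,aix,alt,alw,alx,awx,fgi,fhi,fht,ftw,ftx,gij,git,giw,gjl,gjw,gjx,glx,hij] rk=32  ker:fgh,fgx,fhw,fhx,fit,fix,flw,flx,fwx,ghw,gix,gtx,gwx,hit,hix,hjx,hlw,hlx,htw,htx,hwx,ijw,ijx,itw,itx,jlx,lwx,twx
∂3: piv[afgh,aflw,aflx,afwx,aghw,ahit,ahlw,ahlx,ahwx,alwx,fgix,fhit,fhix,fhtw,fhtx,fitx,gitx,gjlx,hijx] rk=19  ker:flwx,hitx,hlwx
∂2c = −2·{a,f} + 2·{a,h} + {a,w} − {a,x} − {f,l} + 2·{f,t} − 3·{f,w} + {g,h} − {g,j} + 2·{g,l} + {g,w} − 3·{g,x} − {h,j} + 3·{h,w} + {h,x} − {i,t} + {i,x} − 2·{j,l} − {l,w} + {t,x} + {w,x}

cycle:no boundary:no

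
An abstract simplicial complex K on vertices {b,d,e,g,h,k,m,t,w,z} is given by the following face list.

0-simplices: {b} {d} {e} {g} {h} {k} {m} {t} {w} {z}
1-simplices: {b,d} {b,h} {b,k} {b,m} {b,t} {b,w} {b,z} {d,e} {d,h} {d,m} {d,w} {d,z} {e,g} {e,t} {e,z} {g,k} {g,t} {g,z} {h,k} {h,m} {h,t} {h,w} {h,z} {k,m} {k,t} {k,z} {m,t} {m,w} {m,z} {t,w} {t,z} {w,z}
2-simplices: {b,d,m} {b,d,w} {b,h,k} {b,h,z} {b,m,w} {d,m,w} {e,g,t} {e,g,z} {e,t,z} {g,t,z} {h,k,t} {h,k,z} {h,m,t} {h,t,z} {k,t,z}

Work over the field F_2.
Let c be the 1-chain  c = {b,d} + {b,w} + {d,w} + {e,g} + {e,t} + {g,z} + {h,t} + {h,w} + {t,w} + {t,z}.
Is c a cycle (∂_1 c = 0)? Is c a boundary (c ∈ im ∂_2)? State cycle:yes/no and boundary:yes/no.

n_0=10 n_1=32 n_2=15  [Z2]
∂1: piv[bd,bh,bk,bm,bt,bw,bz,de,eg] rk=9  ker:dh,dm,dw,dz,et,ez,gk,gt,gz,hk,hm,ht,hw,hz,km,kt,kz,mt,mw,mz,tw,tz,wz
∂2: piv[bdm,bdw,bhk,bhz,bmw,egt,egz,etz,hkt,hkz,hmt,htz] rk=12  ker:dmw,gtz,ktz
∂1c = 0
c vs im∂2: residual ≠ 0 ⇒ not boundary

cycle:yes boundary:no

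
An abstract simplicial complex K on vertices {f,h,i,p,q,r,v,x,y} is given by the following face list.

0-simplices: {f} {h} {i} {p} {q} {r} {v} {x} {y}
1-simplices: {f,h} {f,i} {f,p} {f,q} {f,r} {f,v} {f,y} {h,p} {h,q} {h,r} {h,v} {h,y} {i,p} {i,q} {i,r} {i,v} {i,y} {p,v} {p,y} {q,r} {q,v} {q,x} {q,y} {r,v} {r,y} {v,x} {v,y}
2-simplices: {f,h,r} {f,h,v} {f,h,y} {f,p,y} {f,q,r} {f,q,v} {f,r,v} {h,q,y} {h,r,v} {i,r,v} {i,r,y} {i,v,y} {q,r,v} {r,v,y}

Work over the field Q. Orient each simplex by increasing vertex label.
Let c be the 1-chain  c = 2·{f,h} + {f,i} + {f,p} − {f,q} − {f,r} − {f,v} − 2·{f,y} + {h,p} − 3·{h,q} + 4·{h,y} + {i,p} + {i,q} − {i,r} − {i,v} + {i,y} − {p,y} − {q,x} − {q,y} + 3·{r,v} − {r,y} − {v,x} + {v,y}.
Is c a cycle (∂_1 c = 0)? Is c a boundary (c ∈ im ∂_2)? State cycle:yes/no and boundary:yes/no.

n_0=9 n_1=27 n_2=14  [Q]
∂1: piv[fh,fi,fp,fq,fr,fv,fy,qx] rk=8  ker:hp,hq,hr,hv,hy,ip,iq,ir,iv,iy,pv,py,qr,qv,qy,rv,ry,vx,vy
∂2: piv[fhr,fhv,fhy,fpy,fqr,fqv,frv,hqy,irv,iry,ivy] rk=11  ker:hrv,qrv,rvy
∂1c = {f} + 4·{p} − {q} − 4·{r} + {v} − 2·{x} + {y}

cycle:no boundary:no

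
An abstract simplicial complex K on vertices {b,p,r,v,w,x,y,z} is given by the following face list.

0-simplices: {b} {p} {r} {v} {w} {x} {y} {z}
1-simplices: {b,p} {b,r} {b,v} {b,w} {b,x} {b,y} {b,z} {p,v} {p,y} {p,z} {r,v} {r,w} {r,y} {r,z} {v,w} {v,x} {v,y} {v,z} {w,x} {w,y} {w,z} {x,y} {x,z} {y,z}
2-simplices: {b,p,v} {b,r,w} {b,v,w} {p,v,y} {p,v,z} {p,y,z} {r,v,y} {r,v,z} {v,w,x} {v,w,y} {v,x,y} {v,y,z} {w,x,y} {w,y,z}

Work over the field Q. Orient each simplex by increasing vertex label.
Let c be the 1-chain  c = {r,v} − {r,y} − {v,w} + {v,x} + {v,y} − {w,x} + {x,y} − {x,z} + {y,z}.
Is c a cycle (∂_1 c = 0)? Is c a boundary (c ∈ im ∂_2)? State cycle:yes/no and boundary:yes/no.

n_0=8 n_1=24 n_2=14  [Q]
∂1: piv[bp,br,bv,bw,bx,by,bz] rk=7  ker:pv,py,pz,rv,rw,ry,rz,vw,vx,vy,vz,wx,wy,wz,xy,xz,yz
∂2: piv[bpv,brw,bvw,pvy,pvz,pyz,rvy,rvz,vwx,vwy,vxy,wyz] rk=12  ker:vyz,wxy
∂1c = 0
c vs im∂2: residual ≠ 0 ⇒ not boundary

cycle:yes boundary:no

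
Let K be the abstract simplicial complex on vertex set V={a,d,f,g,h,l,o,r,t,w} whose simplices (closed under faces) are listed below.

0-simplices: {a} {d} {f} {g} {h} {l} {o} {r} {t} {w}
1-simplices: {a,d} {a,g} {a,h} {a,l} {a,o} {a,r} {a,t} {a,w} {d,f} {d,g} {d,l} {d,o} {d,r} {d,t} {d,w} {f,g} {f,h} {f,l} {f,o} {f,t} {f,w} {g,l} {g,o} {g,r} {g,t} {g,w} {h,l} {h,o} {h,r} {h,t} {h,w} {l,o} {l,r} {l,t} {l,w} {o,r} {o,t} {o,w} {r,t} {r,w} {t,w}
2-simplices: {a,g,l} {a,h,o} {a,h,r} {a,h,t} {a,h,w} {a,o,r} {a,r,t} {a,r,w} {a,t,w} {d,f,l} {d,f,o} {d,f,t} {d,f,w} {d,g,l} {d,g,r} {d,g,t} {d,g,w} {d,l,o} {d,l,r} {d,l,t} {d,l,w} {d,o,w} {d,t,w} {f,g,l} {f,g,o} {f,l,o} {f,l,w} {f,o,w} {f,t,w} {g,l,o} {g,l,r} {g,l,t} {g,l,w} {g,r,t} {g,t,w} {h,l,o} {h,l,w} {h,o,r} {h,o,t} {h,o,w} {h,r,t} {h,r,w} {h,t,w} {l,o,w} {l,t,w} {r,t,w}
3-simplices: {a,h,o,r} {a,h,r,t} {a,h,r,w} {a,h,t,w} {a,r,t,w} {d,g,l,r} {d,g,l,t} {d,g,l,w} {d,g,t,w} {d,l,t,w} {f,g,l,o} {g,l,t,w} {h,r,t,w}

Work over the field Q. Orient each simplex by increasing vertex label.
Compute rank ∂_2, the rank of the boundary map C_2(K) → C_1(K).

rank∂_2=29

n_0=10 n_1=41 n_2=46 n_3=13  [Q]
∂1: piv[ad,ag,ah,al,ao,ar,at,aw,df] rk=9  ker:dg,dl,do,dr,dt,dw,fg,fh,fl,fo,ft,fw,gl,go,gr,gt,gw,hl,ho,hr,ht,hw,lo,lr,lt,lw,or,ot,ow,rt,rw,tw
∂2: piv[agl,aho,ahr,aht,ahw,aor,art,arw,atw,dfl,dfo,dft,dfw,dgl,dgr,dgt,dgw,dlo,dlr,dlt,dlw,dow,dtw,fgl,fgo,grt,hlo,hlw,hot] rk=29  ker:flo,flw,fow,ftw,glo,glr,glt,glw,gtw,hor,how,hrt,hrw,htw,low,ltw,rtw
∂3: piv[ahor,ahrt,ahrw,ahtw,artw,dglr,dglt,dglw,dgtw,dltw,fglo] rk=11  ker:gltw,hrtw
rk∂_2=29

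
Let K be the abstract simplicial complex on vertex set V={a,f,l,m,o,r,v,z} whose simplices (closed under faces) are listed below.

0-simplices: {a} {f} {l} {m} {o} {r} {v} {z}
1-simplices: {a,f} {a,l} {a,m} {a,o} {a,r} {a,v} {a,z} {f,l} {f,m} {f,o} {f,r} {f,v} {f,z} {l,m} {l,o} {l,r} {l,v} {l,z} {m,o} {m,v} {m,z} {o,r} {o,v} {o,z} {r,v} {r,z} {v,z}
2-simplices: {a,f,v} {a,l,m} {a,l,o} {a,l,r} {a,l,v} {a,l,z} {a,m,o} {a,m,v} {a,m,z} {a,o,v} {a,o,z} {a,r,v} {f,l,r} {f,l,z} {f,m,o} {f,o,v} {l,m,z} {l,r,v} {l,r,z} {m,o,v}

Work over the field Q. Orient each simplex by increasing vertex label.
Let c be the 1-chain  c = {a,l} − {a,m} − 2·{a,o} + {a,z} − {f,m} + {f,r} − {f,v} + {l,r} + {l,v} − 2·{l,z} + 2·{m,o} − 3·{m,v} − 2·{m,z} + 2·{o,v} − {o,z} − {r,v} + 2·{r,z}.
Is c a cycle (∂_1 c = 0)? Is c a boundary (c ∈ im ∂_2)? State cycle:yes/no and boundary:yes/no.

n_0=8 n_1=27 n_2=20  [Q]
∂1: piv[af,al,am,ao,ar,av,az] rk=7  ker:fl,fm,fo,fr,fv,fz,lm,lo,lr,lv,lz,mo,mv,mz,or,ov,oz,rv,rz,vz
∂2: piv[afv,alm,alo,alr,alv,alz,amo,amv,amz,aov,aoz,arv,flr,flz,fmo,fov,lrz] rk=17  ker:lmz,lrv,mov
∂1c = {a} + {f} + {l} + {m} − {o} + {r} − 2·{v} − 2·{z}

cycle:no boundary:no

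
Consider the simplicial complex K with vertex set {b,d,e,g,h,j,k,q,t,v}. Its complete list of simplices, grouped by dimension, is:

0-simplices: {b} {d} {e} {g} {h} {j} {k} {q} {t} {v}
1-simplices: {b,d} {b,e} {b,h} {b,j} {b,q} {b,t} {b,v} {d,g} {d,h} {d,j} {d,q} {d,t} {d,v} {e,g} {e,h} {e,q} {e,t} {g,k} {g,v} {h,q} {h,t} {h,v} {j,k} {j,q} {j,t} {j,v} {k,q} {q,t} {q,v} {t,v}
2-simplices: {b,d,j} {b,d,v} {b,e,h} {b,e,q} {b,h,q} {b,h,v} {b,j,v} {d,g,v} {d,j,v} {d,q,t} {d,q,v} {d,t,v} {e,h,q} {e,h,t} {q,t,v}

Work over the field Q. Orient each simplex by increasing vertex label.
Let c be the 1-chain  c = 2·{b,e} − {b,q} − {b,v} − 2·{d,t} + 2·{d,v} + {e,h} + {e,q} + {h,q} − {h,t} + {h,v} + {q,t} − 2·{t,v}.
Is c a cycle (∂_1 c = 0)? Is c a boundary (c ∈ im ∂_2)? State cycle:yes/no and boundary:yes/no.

n_0=10 n_1=30 n_2=15  [Q]
∂1: piv[bd,be,bh,bj,bq,bt,bv,dg,gk] rk=9  ker:dh,dj,dq,dt,dv,eg,eh,eq,et,gv,hq,ht,hv,jk,jq,jt,jv,kq,qt,qv,tv
∂2: piv[bdj,bdv,beh,beq,bhq,bhv,bjv,dgv,dqt,dqv,dtv,eht] rk=12  ker:djv,ehq,qtv
∂1c = 0
c vs im∂2: residual ≠ 0 ⇒ not boundary

cycle:yes boundary:no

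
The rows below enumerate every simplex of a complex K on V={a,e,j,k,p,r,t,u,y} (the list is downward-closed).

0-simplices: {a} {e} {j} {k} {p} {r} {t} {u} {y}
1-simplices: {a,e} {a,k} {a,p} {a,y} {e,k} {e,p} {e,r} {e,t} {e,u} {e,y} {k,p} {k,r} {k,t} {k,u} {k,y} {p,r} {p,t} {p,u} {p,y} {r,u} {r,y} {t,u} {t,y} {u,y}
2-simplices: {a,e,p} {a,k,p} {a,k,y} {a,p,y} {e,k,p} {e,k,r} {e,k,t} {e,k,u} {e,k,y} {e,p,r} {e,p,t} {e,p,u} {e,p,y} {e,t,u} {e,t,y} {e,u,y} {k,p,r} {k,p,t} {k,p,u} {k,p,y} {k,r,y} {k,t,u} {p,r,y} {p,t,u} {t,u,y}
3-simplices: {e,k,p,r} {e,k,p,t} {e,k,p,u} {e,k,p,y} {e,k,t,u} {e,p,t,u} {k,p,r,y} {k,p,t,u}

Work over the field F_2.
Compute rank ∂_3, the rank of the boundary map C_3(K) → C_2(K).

n_0=9 n_1=24 n_2=25 n_3=8  [Z2]
∂1: piv[ae,ak,ap,ay,er,et,eu] rk=7  ker:ek,ep,ey,kp,kr,kt,ku,ky,pr,pt,pu,py,ru,ry,tu,ty,uy
∂2: piv[aep,akp,aky,apy,ekp,ekr,ekt,eku,eky,epr,ept,epu,etu,ety,euy,kry] rk=16  ker:epy,kpr,kpt,kpu,kpy,ktu,pry,ptu,tuy
∂3: piv[ekpr,ekpt,ekpu,ekpy,ektu,eptu,kpry] rk=7  ker:kptu
rk∂_3=7

rank∂_3=7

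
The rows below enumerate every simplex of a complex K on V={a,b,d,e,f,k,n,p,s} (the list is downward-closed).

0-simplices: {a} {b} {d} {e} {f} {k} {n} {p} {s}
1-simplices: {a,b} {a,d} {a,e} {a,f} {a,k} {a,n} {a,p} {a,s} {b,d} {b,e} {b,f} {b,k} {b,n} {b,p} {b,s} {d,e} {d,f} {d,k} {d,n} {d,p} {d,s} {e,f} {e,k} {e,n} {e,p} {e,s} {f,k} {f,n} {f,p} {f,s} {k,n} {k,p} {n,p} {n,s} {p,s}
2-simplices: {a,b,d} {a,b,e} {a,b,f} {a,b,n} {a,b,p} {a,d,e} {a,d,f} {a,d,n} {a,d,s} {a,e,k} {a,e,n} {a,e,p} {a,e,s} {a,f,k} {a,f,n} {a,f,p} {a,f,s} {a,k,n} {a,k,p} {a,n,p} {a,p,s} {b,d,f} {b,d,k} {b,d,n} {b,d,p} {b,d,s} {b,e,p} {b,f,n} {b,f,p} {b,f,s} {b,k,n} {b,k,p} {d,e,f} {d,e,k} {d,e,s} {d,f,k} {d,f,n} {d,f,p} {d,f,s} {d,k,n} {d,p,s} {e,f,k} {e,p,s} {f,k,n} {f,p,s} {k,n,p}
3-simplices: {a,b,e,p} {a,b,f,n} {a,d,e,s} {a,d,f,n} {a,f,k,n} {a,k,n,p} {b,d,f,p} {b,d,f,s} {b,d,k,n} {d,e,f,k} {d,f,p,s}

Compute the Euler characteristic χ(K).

χ(K)=9

n_0=9 n_1=35 n_2=46 n_3=11
χ=+9−35+46−11=9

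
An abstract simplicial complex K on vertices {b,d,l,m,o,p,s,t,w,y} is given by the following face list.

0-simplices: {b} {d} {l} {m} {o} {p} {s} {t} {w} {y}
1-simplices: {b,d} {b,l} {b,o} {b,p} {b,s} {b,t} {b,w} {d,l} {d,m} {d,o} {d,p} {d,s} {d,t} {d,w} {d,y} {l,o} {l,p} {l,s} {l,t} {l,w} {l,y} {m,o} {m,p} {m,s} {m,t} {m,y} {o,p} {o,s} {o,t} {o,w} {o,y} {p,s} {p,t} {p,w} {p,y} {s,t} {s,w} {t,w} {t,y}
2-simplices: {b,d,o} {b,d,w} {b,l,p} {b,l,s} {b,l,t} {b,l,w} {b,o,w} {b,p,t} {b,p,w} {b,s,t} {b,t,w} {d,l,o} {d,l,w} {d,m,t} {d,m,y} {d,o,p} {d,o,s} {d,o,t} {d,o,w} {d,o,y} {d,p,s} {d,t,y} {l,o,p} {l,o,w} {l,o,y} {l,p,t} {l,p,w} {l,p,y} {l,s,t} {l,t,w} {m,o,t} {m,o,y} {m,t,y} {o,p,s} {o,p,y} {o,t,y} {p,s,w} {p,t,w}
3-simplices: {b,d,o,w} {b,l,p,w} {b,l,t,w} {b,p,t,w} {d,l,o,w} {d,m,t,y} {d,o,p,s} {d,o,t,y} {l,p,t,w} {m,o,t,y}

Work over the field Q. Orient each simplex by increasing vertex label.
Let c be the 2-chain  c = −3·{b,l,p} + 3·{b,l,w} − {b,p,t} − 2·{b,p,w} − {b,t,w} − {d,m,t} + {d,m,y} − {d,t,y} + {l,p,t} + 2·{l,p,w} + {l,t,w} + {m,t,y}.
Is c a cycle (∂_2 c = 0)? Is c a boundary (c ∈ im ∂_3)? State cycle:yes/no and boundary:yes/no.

n_0=10 n_1=39 n_2=38 n_3=10  [Q]
∂1: piv[bd,bl,bo,bp,bs,bt,bw,dm,dy] rk=9  ker:dl,do,dp,ds,dt,dw,lo,lp,ls,lt,lw,ly,mo,mp,ms,mt,my,op,os,ot,ow,oy,ps,pt,pw,py,st,sw,tw,ty
∂2: piv[bdo,bdw,blp,bls,blt,blw,bow,bpt,bpw,bst,btw,dlo,dlw,dmt,dmy,dop,dos,dot,doy,dps,dty,lop,loy,lpy,mot,psw] rk=26  ker:dow,low,lpt,lpw,lst,ltw,moy,mty,ops,opy,oty,ptw
∂3: piv[bdow,blpw,bltw,bptw,dlow,dmty,dops,doty,lptw,moty] rk=10
∂2c = 0
c vs im∂3: reduces to 0 ⇒ boundary

cycle:yes boundary:yes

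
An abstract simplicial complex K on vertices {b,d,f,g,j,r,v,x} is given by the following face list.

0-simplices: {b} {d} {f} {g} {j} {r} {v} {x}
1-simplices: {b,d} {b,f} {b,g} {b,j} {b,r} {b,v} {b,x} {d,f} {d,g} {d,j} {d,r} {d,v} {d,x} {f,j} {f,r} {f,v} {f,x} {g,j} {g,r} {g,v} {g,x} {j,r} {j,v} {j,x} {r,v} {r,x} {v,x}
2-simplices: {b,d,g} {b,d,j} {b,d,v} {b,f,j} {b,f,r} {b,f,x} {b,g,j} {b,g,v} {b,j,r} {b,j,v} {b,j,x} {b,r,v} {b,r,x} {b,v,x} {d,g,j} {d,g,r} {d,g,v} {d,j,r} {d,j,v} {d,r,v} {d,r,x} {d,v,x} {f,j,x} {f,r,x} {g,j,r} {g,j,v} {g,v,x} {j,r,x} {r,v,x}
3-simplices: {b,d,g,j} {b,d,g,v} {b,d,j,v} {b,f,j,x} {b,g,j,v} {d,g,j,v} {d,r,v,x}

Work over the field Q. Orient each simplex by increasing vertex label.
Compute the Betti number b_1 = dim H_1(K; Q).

n_0=8 n_1=27 n_2=29 n_3=7  [Q]
∂1: piv[bd,bf,bg,bj,br,bv,bx] rk=7  ker:df,dg,dj,dr,dv,dx,fj,fr,fv,fx,gj,gr,gv,gx,jr,jv,jx,rv,rx,vx
∂2: piv[bdg,bdj,bdv,bfj,bfr,bfx,bgj,bgv,bjr,bjv,bjx,brv,brx,bvx,dgr,djr,drx,gvx] rk=18  ker:dgj,dgv,djv,drv,dvx,fjx,frx,gjr,gjv,jrx,rvx
∂3: piv[bdgj,bdgv,bdjv,bfjx,bgjv,drvx] rk=6  ker:dgjv
b_1=(27−7)−18=2

b_1=2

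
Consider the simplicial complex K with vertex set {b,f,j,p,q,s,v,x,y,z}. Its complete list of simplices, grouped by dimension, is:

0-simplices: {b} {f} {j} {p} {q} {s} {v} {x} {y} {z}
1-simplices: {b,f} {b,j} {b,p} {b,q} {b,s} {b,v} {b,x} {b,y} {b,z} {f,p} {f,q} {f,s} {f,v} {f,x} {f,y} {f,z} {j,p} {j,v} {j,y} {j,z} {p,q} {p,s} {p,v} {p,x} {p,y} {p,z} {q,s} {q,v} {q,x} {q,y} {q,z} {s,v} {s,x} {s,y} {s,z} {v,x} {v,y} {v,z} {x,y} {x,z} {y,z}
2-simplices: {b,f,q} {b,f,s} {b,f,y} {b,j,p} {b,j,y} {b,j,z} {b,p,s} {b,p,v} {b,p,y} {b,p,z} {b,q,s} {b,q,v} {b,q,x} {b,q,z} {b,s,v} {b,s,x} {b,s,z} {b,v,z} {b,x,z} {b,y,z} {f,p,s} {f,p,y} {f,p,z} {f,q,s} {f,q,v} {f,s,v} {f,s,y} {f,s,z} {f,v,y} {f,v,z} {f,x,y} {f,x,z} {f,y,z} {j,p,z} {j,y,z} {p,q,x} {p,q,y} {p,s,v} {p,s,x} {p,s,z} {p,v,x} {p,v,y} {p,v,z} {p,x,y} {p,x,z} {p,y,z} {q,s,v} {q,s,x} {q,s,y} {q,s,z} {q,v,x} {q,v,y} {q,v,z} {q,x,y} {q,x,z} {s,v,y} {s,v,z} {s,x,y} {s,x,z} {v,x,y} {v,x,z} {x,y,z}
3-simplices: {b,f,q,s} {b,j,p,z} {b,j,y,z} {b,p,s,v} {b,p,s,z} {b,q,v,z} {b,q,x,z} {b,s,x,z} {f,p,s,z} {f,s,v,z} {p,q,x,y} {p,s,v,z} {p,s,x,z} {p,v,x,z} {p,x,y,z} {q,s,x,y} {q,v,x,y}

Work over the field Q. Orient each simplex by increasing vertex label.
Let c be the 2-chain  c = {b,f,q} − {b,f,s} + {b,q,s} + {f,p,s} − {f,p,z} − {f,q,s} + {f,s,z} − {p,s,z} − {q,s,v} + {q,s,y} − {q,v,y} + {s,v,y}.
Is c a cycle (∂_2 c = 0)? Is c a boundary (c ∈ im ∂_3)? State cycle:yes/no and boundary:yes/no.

n_0=10 n_1=41 n_2=62 n_3=17  [Q]
∂1: piv[bf,bj,bp,bq,bs,bv,bx,by,bz] rk=9  ker:fp,fq,fs,fv,fx,fy,fz,jp,jv,jy,jz,pq,ps,pv,px,py,pz,qs,qv,qx,qy,qz,sv,sx,sy,sz,vx,vy,vz,xy,xz,yz
∂2: piv[bfq,bfs,bfy,bjp,bjy,bjz,bps,bpv,bpy,bpz,bqs,bqv,bqx,bqz,bsv,bsx,bsz,bvz,bxz,byz,fps,fpz,fqv,fsy,fvy,fxy,fxz,pqx,pqy,psx,pvx] rk=31  ker:fpy,fqs,fsv,fsz,fvz,fyz,jpz,jyz,psv,psz,pvy,pvz,pxy,pxz,pyz,qsv,qsx,qsy,qsz,qvx,qvy,qvz,qxy,qxz,svy,svz,sxy,sxz,vxy,vxz,xyz
∂3: piv[bfqs,bjpz,bjyz,bpsv,bpsz,bqvz,bqxz,bsxz,fpsz,fsvz,pqxy,psvz,psxz,pvxz,pxyz,qsxy,qvxy] rk=17
∂2c = 0
c vs im∂3: residual ≠ 0 ⇒ not boundary

cycle:yes boundary:no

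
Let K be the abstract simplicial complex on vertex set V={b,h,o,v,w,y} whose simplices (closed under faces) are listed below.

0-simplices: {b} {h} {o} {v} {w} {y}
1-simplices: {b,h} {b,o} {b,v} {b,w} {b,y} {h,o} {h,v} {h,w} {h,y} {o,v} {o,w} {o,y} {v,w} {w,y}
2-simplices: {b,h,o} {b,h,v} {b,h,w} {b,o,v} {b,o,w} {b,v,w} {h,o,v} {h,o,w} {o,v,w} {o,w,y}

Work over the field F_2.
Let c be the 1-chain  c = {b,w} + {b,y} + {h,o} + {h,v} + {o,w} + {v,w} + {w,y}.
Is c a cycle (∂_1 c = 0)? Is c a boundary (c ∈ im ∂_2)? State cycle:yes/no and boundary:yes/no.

n_0=6 n_1=14 n_2=10  [Z2]
∂1: piv[bh,bo,bv,bw,by] rk=5  ker:ho,hv,hw,hy,ov,ow,oy,vw,wy
∂2: piv[bho,bhv,bhw,bov,bow,bvw,owy] rk=7  ker:hov,how,ovw
∂1c = 0
c vs im∂2: residual ≠ 0 ⇒ not boundary

cycle:yes boundary:no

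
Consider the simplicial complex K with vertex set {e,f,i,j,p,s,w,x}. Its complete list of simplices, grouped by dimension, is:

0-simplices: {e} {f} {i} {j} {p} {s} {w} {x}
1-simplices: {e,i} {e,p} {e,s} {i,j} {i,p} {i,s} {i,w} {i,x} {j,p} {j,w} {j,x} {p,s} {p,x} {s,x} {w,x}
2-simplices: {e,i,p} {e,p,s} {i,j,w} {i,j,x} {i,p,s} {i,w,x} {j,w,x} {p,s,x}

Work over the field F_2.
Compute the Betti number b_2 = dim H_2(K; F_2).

b_2=1

n_0=8 n_1=15 n_2=8  [Z2]
∂1: piv[ei,ep,es,ij,iw,ix] rk=6  ker:ip,is,jp,jw,jx,ps,px,sx,wx
∂2: piv[eip,eps,ijw,ijx,ips,iwx,psx] rk=7  ker:jwx
b_2=(8−7)−0=1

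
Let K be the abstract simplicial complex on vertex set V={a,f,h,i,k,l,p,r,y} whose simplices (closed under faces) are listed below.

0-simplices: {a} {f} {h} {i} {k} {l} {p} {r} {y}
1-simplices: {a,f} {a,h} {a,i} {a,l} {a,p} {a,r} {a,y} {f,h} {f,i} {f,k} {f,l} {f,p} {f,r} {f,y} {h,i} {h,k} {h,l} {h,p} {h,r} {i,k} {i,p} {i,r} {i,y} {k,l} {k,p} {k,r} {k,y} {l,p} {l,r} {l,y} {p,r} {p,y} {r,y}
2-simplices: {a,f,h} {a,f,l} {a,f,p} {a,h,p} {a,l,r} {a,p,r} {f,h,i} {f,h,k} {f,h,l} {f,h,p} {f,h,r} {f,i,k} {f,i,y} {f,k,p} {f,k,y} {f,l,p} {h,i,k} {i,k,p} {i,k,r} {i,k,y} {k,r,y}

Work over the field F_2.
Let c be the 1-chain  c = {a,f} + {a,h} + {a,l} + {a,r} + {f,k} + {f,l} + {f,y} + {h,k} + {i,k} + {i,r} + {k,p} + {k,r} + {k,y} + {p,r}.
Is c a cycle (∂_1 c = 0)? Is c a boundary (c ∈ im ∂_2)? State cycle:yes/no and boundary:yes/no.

cycle:yes boundary:yes

n_0=9 n_1=33 n_2=21  [Z2]
∂1: piv[af,ah,ai,al,ap,ar,ay,fk] rk=8  ker:fh,fi,fl,fp,fr,fy,hi,hk,hl,hp,hr,ik,ip,ir,iy,kl,kp,kr,ky,lp,lr,ly,pr,py,ry
∂2: piv[afh,afl,afp,ahp,alr,apr,fhi,fhk,fhl,fhr,fik,fiy,fkp,fky,flp,ikp,ikr,kry] rk=18  ker:fhp,hik,iky
∂1c = 0
c vs im∂2: reduces to 0 ⇒ boundary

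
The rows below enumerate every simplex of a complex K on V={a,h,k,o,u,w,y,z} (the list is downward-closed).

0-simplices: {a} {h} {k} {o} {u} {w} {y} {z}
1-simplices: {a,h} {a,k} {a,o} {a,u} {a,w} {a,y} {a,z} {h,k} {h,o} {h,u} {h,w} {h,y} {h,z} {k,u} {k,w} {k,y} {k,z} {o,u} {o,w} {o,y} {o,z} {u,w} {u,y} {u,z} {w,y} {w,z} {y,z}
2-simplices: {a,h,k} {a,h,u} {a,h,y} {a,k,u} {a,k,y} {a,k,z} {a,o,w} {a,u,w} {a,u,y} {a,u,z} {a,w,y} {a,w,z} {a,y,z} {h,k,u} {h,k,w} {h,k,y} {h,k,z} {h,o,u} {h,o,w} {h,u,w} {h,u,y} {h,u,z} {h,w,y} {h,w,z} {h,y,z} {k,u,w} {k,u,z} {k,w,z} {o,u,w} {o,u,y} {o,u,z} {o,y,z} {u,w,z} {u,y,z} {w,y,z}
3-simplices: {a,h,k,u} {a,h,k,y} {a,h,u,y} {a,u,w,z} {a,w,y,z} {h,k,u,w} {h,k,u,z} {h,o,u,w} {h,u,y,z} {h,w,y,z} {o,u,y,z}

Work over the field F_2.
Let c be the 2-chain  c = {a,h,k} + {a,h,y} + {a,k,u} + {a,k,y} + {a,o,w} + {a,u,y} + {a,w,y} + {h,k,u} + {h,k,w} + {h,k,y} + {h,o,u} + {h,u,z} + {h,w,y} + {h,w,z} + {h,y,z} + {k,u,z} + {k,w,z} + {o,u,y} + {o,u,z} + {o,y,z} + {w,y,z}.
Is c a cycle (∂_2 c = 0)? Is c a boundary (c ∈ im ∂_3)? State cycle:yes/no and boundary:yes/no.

cycle:no boundary:no

n_0=8 n_1=27 n_2=35 n_3=11  [Z2]
∂1: piv[ah,ak,ao,au,aw,ay,az] rk=7  ker:hk,ho,hu,hw,hy,hz,ku,kw,ky,kz,ou,ow,oy,oz,uw,uy,uz,wy,wz,yz
∂2: piv[ahk,ahu,ahy,aku,aky,akz,aow,auw,auy,auz,awy,awz,ayz,hkw,hkz,hou,how,huw,ouy,ouz] rk=20  ker:hku,hky,huy,huz,hwy,hwz,hyz,kuw,kuz,kwz,ouw,oyz,uwz,uyz,wyz
∂3: piv[ahku,ahky,ahuy,auwz,awyz,hkuw,hkuz,houw,huyz,hwyz,ouyz] rk=11
∂2c = {a,k} + {a,o} + {h,o} + {h,u} + {h,w} + {h,z} + {k,u} + {o,u} + {o,w} + {u,z} + {w,y} + {w,z} + {y,z}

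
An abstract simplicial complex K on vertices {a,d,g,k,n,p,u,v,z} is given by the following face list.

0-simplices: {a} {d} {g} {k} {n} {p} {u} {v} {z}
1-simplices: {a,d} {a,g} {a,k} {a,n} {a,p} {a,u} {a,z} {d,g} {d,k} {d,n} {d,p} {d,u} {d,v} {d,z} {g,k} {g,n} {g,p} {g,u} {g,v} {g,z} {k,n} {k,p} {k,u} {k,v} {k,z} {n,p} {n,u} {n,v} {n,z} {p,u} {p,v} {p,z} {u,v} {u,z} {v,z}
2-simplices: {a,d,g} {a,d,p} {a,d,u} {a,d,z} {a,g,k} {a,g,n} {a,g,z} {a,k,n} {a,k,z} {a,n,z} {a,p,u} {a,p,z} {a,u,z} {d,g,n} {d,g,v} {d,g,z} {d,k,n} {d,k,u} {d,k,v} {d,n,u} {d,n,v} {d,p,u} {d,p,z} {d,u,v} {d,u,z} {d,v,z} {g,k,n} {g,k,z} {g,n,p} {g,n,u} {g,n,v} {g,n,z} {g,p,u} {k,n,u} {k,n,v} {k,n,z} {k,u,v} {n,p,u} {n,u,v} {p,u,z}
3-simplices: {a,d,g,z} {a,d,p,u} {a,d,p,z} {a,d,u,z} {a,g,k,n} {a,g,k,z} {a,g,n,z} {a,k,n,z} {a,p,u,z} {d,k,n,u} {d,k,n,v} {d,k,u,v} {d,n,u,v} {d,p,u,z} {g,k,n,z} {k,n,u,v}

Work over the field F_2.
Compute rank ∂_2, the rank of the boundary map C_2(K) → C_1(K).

n_0=9 n_1=35 n_2=40 n_3=16  [Z2]
∂1: piv[ad,ag,ak,an,ap,au,az,dv] rk=8  ker:dg,dk,dn,dp,du,dz,gk,gn,gp,gu,gv,gz,kn,kp,ku,kv,kz,np,nu,nv,nz,pu,pv,pz,uv,uz,vz
∂2: piv[adg,adp,adu,adz,agk,agn,agz,akn,akz,anz,apu,apz,auz,dgn,dgv,dkn,dku,dkv,dnu,dnv,duv,dvz,gnp,gnu,gpu] rk=25  ker:dgz,dpu,dpz,duz,gkn,gkz,gnv,gnz,knu,knv,knz,kuv,npu,nuv,puz
∂3: piv[adgz,adpu,adpz,aduz,agkn,agkz,agnz,aknz,apuz,dknu,dknv,dkuv,dnuv] rk=13  ker:dpuz,gknz,knuv
rk∂_2=25

rank∂_2=25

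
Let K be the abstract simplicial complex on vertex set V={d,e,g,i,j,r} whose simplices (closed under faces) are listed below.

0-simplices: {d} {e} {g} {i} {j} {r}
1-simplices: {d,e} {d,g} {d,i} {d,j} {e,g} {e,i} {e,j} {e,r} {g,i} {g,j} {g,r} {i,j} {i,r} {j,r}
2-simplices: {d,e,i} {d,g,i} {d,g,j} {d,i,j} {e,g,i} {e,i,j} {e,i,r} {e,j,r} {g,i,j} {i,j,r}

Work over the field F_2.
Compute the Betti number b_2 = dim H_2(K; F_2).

n_0=6 n_1=14 n_2=10  [Z2]
∂1: piv[de,dg,di,dj,er] rk=5  ker:eg,ei,ej,gi,gj,gr,ij,ir,jr
∂2: piv[dei,dgi,dgj,dij,egi,eij,eir,ejr] rk=8  ker:gij,ijr
b_2=(10−8)−0=2

b_2=2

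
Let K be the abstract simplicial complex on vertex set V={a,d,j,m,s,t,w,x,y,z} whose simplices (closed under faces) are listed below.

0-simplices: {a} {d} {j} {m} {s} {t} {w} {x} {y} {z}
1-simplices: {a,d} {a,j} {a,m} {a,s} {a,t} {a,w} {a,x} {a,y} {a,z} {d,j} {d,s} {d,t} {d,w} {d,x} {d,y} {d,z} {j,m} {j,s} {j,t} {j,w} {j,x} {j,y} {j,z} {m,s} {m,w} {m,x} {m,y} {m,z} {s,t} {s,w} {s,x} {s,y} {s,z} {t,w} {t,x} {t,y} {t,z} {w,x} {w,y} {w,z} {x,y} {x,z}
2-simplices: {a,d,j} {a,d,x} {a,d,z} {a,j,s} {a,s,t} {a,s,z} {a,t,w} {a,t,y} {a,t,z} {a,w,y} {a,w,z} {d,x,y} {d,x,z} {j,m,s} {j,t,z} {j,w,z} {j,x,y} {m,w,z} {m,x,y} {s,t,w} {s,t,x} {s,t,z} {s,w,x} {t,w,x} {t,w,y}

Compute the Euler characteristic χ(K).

n_0=10 n_1=42 n_2=25
χ=+10−42+25=-7

χ(K)=-7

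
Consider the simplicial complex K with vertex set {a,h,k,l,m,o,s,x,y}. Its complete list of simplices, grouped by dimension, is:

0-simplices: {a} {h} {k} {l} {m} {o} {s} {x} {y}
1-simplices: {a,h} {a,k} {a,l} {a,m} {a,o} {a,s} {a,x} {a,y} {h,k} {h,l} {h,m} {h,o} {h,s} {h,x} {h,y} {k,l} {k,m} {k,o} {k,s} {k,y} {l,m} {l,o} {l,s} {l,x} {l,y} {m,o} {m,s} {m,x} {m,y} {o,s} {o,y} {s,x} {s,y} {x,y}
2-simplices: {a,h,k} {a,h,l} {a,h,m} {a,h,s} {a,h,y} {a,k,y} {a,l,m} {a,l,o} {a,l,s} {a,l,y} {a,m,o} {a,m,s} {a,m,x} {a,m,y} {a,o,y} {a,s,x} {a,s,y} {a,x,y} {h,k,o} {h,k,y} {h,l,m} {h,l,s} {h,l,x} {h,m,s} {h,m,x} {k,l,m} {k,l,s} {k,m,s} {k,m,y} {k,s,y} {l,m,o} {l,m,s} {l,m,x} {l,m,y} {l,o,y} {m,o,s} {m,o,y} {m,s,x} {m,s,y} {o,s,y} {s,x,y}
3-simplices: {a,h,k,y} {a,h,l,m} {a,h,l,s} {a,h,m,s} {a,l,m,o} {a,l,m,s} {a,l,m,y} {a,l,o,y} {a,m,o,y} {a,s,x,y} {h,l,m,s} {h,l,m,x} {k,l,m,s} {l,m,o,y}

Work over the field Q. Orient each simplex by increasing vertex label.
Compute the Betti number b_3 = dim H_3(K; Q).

n_0=9 n_1=34 n_2=41 n_3=14  [Q]
∂1: piv[ah,ak,al,am,ao,as,ax,ay] rk=8  ker:hk,hl,hm,ho,hs,hx,hy,kl,km,ko,ks,ky,lm,lo,ls,lx,ly,mo,ms,mx,my,os,oy,sx,sy,xy
∂2: piv[ahk,ahl,ahm,ahs,ahy,aky,alm,alo,als,aly,amo,ams,amx,amy,aoy,asx,asy,axy,hko,hlx,hmx,klm,kls,kmy,mos] rk=25  ker:hky,hlm,hls,hms,kms,ksy,lmo,lms,lmx,lmy,loy,moy,msx,msy,osy,sxy
∂3: piv[ahky,ahlm,ahls,ahms,almo,alms,almy,aloy,amoy,asxy,hlmx,klms] rk=12  ker:hlms,lmoy
b_3=(14−12)−0=2

b_3=2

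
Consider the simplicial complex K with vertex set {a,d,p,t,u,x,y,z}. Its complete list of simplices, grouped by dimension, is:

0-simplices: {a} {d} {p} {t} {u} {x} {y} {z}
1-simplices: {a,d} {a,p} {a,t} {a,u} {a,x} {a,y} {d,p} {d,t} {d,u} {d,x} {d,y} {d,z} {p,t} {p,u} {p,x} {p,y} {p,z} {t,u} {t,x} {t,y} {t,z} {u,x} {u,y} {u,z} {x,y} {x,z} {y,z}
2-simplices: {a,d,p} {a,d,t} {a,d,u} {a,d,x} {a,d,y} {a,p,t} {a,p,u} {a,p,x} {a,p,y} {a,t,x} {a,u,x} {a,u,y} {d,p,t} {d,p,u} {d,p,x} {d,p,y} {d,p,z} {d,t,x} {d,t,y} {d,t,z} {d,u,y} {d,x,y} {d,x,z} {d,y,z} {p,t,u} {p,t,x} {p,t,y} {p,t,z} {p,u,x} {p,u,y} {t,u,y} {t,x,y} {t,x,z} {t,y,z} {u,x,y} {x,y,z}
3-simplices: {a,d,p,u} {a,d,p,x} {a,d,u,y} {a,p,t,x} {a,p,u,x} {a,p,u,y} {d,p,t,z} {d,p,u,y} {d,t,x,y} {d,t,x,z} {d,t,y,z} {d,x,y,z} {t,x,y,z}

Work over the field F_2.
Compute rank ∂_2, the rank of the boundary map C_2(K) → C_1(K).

n_0=8 n_1=27 n_2=36 n_3=13  [Z2]
∂1: piv[ad,ap,at,au,ax,ay,dz] rk=7  ker:dp,dt,du,dx,dy,pt,pu,px,py,pz,tu,tx,ty,tz,ux,uy,uz,xy,xz,yz
∂2: piv[adp,adt,adu,adx,ady,apt,apu,apx,apy,atx,aux,auy,dpz,dty,dtz,dxy,dxz,dyz,ptu] rk=19  ker:dpt,dpu,dpx,dpy,dtx,duy,ptx,pty,ptz,pux,puy,tuy,txy,txz,tyz,uxy,xyz
∂3: piv[adpu,adpx,aduy,aptx,apux,apuy,dptz,dpuy,dtxy,dtxz,dtyz,dxyz] rk=12  ker:txyz
rk∂_2=19

rank∂_2=19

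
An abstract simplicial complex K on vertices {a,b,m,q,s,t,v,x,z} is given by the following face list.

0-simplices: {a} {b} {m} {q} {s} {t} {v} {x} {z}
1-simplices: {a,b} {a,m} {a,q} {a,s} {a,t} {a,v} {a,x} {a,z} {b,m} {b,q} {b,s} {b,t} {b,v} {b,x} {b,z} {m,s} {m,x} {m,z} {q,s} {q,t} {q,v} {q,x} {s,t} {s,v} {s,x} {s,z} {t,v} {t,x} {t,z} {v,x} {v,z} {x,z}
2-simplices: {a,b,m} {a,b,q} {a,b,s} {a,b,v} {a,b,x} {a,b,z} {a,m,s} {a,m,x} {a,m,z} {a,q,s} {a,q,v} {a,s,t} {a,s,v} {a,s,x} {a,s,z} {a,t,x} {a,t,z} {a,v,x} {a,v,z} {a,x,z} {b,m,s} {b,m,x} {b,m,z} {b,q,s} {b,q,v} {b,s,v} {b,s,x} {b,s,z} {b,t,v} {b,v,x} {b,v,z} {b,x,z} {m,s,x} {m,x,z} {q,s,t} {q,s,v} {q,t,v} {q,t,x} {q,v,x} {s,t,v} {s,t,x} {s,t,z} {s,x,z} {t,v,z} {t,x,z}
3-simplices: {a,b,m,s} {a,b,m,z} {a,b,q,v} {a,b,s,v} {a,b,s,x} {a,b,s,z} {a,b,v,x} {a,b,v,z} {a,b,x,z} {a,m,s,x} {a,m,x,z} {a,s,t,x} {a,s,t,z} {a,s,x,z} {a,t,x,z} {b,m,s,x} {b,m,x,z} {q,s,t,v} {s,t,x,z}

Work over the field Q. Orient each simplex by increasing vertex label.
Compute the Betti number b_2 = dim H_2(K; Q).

b_2=4

n_0=9 n_1=32 n_2=45 n_3=19  [Q]
∂1: piv[ab,am,aq,as,at,av,ax,az] rk=8  ker:bm,bq,bs,bt,bv,bx,bz,ms,mx,mz,qs,qt,qv,qx,st,sv,sx,sz,tv,tx,tz,vx,vz,xz
∂2: piv[abm,abq,abs,abv,abx,abz,ams,amx,amz,aqs,aqv,ast,asv,asx,asz,atx,atz,avx,avz,axz,btv,qst,qtv,qtx] rk=24  ker:bms,bmx,bmz,bqs,bqv,bsv,bsx,bsz,bvx,bvz,bxz,msx,mxz,qsv,qvx,stv,stx,stz,sxz,tvz,txz
∂3: piv[abms,abmz,abqv,absv,absx,absz,abvx,abvz,abxz,amsx,amxz,astx,astz,asxz,atxz,bmsx,qstv] rk=17  ker:bmxz,stxz
b_2=(45−24)−17=4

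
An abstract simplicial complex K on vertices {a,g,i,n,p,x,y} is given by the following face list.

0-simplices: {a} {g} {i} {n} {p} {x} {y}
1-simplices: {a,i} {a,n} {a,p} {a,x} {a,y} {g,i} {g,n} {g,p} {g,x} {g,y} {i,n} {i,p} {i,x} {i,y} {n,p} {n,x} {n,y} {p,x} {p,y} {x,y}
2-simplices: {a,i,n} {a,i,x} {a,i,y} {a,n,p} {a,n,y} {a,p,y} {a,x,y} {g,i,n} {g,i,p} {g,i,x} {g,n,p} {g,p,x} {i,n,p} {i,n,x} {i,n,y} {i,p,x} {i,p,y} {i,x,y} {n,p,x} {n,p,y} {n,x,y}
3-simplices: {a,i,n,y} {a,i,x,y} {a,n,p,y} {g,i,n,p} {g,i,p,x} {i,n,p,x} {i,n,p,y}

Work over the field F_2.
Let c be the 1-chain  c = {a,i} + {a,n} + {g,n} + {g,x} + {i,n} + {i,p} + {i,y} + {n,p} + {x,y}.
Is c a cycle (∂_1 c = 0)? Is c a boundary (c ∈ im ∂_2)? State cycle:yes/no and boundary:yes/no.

cycle:yes boundary:yes

n_0=7 n_1=20 n_2=21 n_3=7  [Z2]
∂1: piv[ai,an,ap,ax,ay,gi] rk=6  ker:gn,gp,gx,gy,in,ip,ix,iy,np,nx,ny,px,py,xy
∂2: piv[ain,aix,aiy,anp,any,apy,axy,gin,gip,gix,gnp,gpx,inx] rk=13  ker:inp,iny,ipx,ipy,ixy,npx,npy,nxy
∂3: piv[ainy,aixy,anpy,ginp,gipx,inpx,inpy] rk=7
∂1c = 0
c vs im∂2: reduces to 0 ⇒ boundary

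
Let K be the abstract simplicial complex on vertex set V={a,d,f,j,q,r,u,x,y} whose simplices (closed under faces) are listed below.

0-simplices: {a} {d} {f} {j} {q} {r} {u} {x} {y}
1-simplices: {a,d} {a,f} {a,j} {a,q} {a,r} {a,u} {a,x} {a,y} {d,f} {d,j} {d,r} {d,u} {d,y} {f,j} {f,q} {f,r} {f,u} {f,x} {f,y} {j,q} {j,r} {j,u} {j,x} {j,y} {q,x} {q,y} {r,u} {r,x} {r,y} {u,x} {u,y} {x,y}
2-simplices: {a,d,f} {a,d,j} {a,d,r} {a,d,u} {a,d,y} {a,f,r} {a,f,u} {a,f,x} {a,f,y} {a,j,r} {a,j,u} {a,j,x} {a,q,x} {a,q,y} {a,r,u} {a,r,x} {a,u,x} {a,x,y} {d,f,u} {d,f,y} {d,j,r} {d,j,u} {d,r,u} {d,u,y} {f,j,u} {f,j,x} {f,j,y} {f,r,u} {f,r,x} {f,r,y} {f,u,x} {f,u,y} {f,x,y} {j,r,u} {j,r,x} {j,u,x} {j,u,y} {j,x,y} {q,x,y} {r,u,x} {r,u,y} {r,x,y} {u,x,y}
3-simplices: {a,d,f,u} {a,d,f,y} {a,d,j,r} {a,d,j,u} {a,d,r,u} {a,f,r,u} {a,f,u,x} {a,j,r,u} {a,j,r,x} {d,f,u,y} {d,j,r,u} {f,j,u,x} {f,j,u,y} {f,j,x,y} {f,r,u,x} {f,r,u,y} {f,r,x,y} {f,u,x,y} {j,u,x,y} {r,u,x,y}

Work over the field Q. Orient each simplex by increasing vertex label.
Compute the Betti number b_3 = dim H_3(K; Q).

n_0=9 n_1=32 n_2=43 n_3=20  [Q]
∂1: piv[ad,af,aj,aq,ar,au,ax,ay] rk=8  ker:df,dj,dr,du,dy,fj,fq,fr,fu,fx,fy,jq,jr,ju,jx,jy,qx,qy,ru,rx,ry,ux,uy,xy
∂2: piv[adf,adj,adr,adu,ady,afr,afu,afx,afy,ajr,aju,ajx,aqx,aqy,aru,arx,aux,axy,duy,fju,fjy,fry] rk=22  ker:dfu,dfy,djr,dju,dru,fjx,fru,frx,fux,fuy,fxy,jru,jrx,jux,juy,jxy,qxy,rux,ruy,rxy,uxy
∂3: piv[adfu,adfy,adjr,adju,adru,afru,afux,ajru,ajrx,dfuy,fjux,fjuy,fjxy,frux,fruy,frxy,fuxy] rk=17  ker:djru,juxy,ruxy
b_3=(20−17)−0=3

b_3=3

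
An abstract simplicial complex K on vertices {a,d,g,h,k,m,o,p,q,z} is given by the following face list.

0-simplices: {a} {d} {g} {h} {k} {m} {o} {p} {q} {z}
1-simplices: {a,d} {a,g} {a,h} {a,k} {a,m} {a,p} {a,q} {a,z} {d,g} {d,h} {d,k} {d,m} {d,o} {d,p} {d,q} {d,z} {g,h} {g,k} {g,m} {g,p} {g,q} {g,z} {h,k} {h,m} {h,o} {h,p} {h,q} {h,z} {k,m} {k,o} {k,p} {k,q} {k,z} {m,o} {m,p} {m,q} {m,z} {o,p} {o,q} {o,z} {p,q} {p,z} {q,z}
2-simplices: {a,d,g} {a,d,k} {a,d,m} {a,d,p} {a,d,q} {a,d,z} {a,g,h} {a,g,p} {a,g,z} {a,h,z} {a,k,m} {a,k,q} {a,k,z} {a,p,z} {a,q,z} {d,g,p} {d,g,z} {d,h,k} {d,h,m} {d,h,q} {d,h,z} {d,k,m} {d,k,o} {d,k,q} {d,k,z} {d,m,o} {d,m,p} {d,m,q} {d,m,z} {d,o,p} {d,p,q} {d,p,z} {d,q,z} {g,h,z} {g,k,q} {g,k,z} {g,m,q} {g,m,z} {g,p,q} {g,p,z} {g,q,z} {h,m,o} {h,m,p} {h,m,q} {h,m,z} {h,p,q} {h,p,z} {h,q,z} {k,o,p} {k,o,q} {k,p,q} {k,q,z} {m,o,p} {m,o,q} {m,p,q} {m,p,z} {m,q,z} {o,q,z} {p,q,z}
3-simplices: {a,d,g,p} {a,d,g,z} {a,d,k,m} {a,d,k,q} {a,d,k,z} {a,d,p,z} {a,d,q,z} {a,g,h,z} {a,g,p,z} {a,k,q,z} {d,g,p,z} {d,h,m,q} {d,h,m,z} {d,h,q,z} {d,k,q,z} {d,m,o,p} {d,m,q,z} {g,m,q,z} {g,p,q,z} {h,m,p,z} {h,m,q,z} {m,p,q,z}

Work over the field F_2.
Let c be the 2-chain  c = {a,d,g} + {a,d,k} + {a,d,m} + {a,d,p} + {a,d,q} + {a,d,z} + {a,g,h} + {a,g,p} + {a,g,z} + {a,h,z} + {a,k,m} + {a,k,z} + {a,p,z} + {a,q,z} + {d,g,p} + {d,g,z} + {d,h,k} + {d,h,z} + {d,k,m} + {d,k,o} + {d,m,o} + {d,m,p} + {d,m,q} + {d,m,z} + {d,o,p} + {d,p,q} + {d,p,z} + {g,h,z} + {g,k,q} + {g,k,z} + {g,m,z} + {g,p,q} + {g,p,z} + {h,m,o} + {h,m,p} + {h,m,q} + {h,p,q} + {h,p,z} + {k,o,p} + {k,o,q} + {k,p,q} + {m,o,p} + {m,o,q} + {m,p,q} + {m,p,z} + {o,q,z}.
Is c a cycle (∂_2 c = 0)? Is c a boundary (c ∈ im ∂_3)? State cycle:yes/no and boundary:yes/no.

n_0=10 n_1=43 n_2=59 n_3=22  [Z2]
∂1: piv[ad,ag,ah,ak,am,ap,aq,az,do] rk=9  ker:dg,dh,dk,dm,dp,dq,dz,gh,gk,gm,gp,gq,gz,hk,hm,ho,hp,hq,hz,km,ko,kp,kq,kz,mo,mp,mq,mz,op,oq,oz,pq,pz,qz
∂2: piv[adg,adk,adm,adp,adq,adz,agh,agp,agz,ahz,akm,akq,akz,apz,aqz,dhk,dhm,dhq,dhz,dko,dmo,dmp,dmq,dmz,dop,dpq,gkq,gkz,gmq,hmo,hmp,kop,koq,oqz] rk=34  ker:dgp,dgz,dkm,dkq,dkz,dpz,dqz,ghz,gmz,gpq,gpz,gqz,hmq,hmz,hpq,hpz,hqz,kpq,kqz,mop,moq,mpq,mpz,mqz,pqz
∂3: piv[adgp,adgz,adkm,adkq,adkz,adpz,adqz,aghz,agpz,akqz,dhmq,dhmz,dhqz,dmop,dmqz,gmqz,gpqz,hmpz,mpqz] rk=19  ker:dgpz,dkqz,hmqz
∂2c = {a,k} + {a,p} + {d,g} + {d,o} + {d,q} + {d,z} + {g,m} + {h,k} + {h,m} + {h,o} + {h,p} + {k,o} + {k,q} + {m,p} + {m,z} + {o,p} + {o,q} + {o,z} + {p,q} + {p,z}

cycle:no boundary:no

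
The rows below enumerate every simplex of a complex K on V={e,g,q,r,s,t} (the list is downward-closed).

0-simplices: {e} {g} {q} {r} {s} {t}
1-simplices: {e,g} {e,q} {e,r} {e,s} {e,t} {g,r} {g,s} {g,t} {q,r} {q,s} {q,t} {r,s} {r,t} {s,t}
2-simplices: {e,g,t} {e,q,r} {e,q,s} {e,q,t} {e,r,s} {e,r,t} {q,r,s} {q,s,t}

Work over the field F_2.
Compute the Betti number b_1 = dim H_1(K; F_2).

b_1=2

n_0=6 n_1=14 n_2=8  [Z2]
∂1: piv[eg,eq,er,es,et] rk=5  ker:gr,gs,gt,qr,qs,qt,rs,rt,st
∂2: piv[egt,eqr,eqs,eqt,ers,ert,qst] rk=7  ker:qrs
b_1=(14−5)−7=2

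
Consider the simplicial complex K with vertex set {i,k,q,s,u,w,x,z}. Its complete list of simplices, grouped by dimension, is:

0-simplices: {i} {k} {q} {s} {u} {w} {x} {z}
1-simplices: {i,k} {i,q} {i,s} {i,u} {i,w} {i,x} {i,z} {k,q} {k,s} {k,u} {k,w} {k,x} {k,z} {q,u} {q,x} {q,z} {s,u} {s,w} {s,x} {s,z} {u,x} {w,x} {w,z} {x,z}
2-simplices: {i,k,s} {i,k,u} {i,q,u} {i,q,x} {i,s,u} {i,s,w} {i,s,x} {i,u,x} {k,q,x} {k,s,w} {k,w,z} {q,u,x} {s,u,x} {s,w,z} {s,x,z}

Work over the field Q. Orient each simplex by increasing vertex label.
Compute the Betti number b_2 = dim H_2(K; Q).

b_2=2

n_0=8 n_1=24 n_2=15  [Q]
∂1: piv[ik,iq,is,iu,iw,ix,iz] rk=7  ker:kq,ks,ku,kw,kx,kz,qu,qx,qz,su,sw,sx,sz,ux,wx,wz,xz
∂2: piv[iks,iku,iqu,iqx,isu,isw,isx,iux,kqx,ksw,kwz,swz,sxz] rk=13  ker:qux,sux
b_2=(15−13)−0=2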